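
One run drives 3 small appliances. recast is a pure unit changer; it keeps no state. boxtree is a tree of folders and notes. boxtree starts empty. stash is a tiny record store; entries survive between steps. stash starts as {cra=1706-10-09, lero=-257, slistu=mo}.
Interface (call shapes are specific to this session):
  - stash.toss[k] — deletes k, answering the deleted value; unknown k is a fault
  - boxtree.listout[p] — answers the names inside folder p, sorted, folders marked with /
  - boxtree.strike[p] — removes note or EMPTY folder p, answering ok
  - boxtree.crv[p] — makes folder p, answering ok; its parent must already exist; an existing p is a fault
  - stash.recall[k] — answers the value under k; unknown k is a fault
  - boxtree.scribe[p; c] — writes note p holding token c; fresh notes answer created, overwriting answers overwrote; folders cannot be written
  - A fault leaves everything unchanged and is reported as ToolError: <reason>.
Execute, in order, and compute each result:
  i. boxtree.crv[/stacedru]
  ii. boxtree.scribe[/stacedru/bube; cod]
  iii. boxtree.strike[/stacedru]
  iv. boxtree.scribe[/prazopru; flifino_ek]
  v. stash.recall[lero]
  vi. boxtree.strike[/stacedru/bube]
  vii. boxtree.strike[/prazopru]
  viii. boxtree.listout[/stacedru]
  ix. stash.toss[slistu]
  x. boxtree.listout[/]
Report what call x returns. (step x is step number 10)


$ boxtree.crv p=/stacedru
= ok
$ boxtree.scribe p=/stacedru/bube c=cod
= created
$ boxtree.strike p=/stacedru
= ToolError: not empty
$ boxtree.scribe p=/prazopru c=flifino_ek
= created
$ stash.recall k=lero
= -257
$ boxtree.strike p=/stacedru/bube
= ok
$ boxtree.strike p=/prazopru
= ok
$ boxtree.listout p=/stacedru
= []
$ stash.toss k=slistu
= mo
$ boxtree.listout p=/
= [stacedru/]

Answer: [stacedru/]


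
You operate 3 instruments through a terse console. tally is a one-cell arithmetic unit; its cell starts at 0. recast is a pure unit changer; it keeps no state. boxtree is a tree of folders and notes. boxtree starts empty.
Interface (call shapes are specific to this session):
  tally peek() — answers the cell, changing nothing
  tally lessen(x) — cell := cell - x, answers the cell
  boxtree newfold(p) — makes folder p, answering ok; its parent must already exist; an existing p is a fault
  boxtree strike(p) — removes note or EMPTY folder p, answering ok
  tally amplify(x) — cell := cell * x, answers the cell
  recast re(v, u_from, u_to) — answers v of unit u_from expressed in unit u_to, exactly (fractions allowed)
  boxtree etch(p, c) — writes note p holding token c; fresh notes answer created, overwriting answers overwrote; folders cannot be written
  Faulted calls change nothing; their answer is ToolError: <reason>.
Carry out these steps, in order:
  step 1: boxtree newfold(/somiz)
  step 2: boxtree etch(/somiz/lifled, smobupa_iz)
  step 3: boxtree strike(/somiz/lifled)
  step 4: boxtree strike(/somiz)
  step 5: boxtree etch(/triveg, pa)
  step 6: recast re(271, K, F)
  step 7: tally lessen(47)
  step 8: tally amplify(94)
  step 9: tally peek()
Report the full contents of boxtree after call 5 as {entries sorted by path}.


Now I run boxtree newfold on p='/somiz', yielding ok.
Calling boxtree etch on p='/somiz/lifled', c='smobupa_iz', and see created.
Now I run boxtree strike on p='/somiz/lifled': ok.
Now I run boxtree strike on p='/somiz': ok.
I run boxtree etch on p='/triveg', c='pa': created.
Then recast re on v='271', u_from='K', u_to='F', yielding 2813/100.
Now I run tally lessen on x='47': -47.
Calling tally amplify on x='94', → -4418.
Calling tally peek(), and see -4418.

Answer: {triveg=pa}


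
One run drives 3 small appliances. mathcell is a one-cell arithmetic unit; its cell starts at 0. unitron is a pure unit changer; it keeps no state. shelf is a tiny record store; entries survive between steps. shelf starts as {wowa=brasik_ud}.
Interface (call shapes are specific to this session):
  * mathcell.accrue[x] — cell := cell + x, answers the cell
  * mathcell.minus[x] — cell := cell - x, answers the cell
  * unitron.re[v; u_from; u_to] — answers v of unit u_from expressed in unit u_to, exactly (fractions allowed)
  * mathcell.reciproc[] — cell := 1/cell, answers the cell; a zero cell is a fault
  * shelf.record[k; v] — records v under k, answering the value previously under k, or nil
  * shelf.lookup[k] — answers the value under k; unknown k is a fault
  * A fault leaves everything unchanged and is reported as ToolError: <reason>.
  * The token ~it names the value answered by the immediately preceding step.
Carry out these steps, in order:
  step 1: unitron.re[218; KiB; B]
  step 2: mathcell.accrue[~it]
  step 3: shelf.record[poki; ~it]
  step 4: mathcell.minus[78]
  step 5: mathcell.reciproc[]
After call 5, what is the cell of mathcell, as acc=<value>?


Do: unitron.re[v→218; u_from→KiB; u_to→B]
See: 223232
Do: mathcell.accrue[x→~it]
See: 223232
Do: shelf.record[k→poki; v→~it]
See: nil
Do: mathcell.minus[x→78]
See: 223154
Do: mathcell.reciproc[]
See: 1/223154

Answer: acc=1/223154


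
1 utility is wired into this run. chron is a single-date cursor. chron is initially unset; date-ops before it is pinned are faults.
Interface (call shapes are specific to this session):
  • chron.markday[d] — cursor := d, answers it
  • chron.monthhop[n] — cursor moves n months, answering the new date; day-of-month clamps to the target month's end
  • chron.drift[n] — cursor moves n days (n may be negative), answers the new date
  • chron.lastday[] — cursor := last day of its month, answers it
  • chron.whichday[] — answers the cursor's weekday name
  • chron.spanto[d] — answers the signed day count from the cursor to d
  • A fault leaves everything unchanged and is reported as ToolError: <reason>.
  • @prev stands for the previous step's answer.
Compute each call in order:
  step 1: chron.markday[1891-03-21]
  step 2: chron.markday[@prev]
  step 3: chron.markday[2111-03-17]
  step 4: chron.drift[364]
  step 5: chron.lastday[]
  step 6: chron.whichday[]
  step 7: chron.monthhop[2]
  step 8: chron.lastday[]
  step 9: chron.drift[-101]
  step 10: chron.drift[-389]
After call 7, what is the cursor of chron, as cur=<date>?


% chron.markday(d='1891-03-21') : 1891-03-21
% chron.markday(d='@prev') : 1891-03-21
% chron.markday(d='2111-03-17') : 2111-03-17
% chron.drift(n='364') : 2112-03-15
% chron.lastday() : 2112-03-31
% chron.whichday() : Thursday
% chron.monthhop(n='2') : 2112-05-31
% chron.lastday() : 2112-05-31
% chron.drift(n='-101') : 2112-02-20
% chron.drift(n='-389') : 2111-01-27

Answer: cur=2112-05-31


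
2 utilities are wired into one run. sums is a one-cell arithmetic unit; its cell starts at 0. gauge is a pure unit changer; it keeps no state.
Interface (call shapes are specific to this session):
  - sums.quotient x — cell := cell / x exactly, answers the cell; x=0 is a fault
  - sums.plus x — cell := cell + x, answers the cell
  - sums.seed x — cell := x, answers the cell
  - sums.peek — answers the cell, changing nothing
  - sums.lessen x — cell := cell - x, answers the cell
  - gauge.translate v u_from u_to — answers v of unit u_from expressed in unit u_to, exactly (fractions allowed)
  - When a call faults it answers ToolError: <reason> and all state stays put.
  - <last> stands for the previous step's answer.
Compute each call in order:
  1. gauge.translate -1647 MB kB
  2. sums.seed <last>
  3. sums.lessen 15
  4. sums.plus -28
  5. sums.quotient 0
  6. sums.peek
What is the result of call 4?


Answer: -1647043

Derivation:
[in] gauge.translate v→-1647 u_from→MB u_to→kB
  -1647000
[in] sums.seed x→<last>
  -1647000
[in] sums.lessen x→15
  -1647015
[in] sums.plus x→-28
  -1647043
[in] sums.quotient x→0
  ToolError: division by zero
[in] sums.peek
  -1647043


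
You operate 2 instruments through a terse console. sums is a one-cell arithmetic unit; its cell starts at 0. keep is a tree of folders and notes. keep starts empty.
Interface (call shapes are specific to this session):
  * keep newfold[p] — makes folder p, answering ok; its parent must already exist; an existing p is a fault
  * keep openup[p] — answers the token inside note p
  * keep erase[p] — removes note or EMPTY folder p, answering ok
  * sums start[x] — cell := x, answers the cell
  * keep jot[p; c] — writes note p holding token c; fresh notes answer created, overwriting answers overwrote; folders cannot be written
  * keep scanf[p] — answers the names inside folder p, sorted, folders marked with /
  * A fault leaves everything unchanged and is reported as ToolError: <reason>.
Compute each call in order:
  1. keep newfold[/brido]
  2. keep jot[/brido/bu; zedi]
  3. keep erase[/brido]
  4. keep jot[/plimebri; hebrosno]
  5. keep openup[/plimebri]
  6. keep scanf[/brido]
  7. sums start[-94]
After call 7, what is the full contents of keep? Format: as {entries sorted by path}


-- keep newfold(p: /brido) => ok
-- keep jot(p: /brido/bu, c: zedi) => created
-- keep erase(p: /brido) => ToolError: not empty
-- keep jot(p: /plimebri, c: hebrosno) => created
-- keep openup(p: /plimebri) => hebrosno
-- keep scanf(p: /brido) => [bu]
-- sums start(x: -94) => -94

Answer: {brido/, brido/bu=zedi, plimebri=hebrosno}


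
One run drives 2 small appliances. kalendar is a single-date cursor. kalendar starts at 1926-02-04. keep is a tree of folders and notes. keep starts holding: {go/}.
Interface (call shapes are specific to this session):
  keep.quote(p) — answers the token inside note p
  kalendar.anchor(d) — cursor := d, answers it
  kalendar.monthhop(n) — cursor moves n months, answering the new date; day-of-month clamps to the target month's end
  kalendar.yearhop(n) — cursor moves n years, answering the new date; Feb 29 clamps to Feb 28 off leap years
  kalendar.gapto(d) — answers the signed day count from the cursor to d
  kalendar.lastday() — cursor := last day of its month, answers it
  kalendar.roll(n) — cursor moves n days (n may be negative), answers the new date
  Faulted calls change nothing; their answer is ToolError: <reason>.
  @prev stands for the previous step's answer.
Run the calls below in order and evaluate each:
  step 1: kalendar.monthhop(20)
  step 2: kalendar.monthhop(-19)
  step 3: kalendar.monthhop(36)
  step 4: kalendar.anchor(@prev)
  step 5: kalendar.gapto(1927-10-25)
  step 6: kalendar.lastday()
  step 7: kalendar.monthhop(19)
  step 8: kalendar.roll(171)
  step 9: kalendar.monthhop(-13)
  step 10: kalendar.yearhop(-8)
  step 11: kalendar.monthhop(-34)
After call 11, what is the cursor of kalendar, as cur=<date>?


% monthhop n→20
= 1927-10-04
% monthhop n→-19
= 1926-03-04
% monthhop n→36
= 1929-03-04
% anchor d→@prev
= 1929-03-04
% gapto d→1927-10-25
= -496
% lastday
= 1929-03-31
% monthhop n→19
= 1930-10-31
% roll n→171
= 1931-04-20
% monthhop n→-13
= 1930-03-20
% yearhop n→-8
= 1922-03-20
% monthhop n→-34
= 1919-05-20

Answer: cur=1919-05-20


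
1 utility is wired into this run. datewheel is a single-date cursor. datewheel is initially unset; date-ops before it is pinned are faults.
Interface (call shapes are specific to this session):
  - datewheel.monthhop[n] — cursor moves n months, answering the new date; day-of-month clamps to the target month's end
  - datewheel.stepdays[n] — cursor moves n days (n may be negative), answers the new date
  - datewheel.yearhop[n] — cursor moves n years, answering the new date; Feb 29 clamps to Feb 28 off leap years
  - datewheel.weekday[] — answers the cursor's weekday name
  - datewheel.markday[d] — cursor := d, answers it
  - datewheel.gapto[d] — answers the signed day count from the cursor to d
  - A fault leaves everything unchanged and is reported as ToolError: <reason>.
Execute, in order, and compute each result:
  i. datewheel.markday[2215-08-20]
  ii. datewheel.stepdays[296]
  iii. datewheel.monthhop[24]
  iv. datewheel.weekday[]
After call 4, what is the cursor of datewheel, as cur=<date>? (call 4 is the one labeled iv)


CALL markday[2215-08-20]
RET  2215-08-20
CALL stepdays[296]
RET  2216-06-11
CALL monthhop[24]
RET  2218-06-11
CALL weekday[]
RET  Thursday

Answer: cur=2218-06-11


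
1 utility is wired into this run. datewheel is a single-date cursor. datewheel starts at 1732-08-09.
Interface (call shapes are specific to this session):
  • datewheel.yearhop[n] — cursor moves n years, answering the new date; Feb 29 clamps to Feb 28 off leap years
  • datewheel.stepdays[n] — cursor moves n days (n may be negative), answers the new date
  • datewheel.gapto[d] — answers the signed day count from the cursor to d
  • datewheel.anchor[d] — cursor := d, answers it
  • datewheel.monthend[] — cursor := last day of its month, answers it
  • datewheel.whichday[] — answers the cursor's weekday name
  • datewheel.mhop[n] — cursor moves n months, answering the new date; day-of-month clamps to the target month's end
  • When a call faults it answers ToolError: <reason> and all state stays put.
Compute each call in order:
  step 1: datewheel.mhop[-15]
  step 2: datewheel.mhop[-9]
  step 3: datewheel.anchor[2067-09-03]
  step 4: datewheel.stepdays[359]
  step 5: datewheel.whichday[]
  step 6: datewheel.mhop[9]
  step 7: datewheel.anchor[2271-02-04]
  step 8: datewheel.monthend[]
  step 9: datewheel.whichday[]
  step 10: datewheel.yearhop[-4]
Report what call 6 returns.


% datewheel.mhop(-15) : 1731-05-09
% datewheel.mhop(-9) : 1730-08-09
% datewheel.anchor(2067-09-03) : 2067-09-03
% datewheel.stepdays(359) : 2068-08-27
% datewheel.whichday() : Monday
% datewheel.mhop(9) : 2069-05-27
% datewheel.anchor(2271-02-04) : 2271-02-04
% datewheel.monthend() : 2271-02-28
% datewheel.whichday() : Tuesday
% datewheel.yearhop(-4) : 2267-02-28

Answer: 2069-05-27


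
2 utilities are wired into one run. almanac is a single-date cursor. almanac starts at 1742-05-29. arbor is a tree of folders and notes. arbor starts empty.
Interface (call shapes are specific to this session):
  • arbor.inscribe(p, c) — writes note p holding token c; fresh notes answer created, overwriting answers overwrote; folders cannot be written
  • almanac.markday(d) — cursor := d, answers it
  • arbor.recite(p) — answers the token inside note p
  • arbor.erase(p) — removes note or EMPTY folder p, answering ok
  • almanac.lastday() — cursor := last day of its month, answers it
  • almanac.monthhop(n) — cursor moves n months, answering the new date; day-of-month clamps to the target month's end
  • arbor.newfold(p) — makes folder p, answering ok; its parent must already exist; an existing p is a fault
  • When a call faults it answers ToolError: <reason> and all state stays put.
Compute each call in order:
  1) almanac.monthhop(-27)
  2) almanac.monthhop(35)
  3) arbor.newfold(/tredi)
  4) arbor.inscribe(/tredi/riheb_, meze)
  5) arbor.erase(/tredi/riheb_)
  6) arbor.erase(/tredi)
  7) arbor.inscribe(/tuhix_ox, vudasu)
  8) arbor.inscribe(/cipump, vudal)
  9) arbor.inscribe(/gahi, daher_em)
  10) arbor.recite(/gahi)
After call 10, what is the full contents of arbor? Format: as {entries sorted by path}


> monthhop n→-27
[out] 1740-02-29
> monthhop n→35
[out] 1743-01-29
> newfold p→/tredi
[out] ok
> inscribe p→/tredi/riheb_ c→meze
[out] created
> erase p→/tredi/riheb_
[out] ok
> erase p→/tredi
[out] ok
> inscribe p→/tuhix_ox c→vudasu
[out] created
> inscribe p→/cipump c→vudal
[out] created
> inscribe p→/gahi c→daher_em
[out] created
> recite p→/gahi
[out] daher_em

Answer: {cipump=vudal, gahi=daher_em, tuhix_ox=vudasu}


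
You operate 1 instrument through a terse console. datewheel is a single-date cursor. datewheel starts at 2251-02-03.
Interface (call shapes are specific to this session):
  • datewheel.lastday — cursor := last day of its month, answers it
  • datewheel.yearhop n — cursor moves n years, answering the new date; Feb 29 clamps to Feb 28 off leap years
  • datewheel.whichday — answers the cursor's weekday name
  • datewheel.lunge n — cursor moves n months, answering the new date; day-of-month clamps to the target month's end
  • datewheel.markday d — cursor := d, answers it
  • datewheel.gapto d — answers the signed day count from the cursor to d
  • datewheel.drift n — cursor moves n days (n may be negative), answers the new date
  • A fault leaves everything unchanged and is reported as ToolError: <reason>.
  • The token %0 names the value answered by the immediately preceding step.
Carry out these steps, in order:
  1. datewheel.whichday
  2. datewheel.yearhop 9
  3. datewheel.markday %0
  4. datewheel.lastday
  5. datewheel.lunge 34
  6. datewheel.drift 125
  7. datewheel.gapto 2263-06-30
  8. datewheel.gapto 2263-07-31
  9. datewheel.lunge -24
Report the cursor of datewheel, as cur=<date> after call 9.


Calling datewheel.whichday, giving Monday.
I use datewheel.yearhop with n: 9, yielding 2260-02-03.
I run datewheel.markday with d: %0, yielding 2260-02-03.
Now I run datewheel.lastday: 2260-02-29.
I invoke datewheel.lunge with n: 34, and observe 2262-12-29.
Using datewheel.drift with n: 125, which returns 2263-05-03.
Using datewheel.gapto with d: 2263-06-30, → 58.
I invoke datewheel.gapto with d: 2263-07-31, yielding 89.
I run datewheel.lunge with n: -24, and observe 2261-05-03.

Answer: cur=2261-05-03


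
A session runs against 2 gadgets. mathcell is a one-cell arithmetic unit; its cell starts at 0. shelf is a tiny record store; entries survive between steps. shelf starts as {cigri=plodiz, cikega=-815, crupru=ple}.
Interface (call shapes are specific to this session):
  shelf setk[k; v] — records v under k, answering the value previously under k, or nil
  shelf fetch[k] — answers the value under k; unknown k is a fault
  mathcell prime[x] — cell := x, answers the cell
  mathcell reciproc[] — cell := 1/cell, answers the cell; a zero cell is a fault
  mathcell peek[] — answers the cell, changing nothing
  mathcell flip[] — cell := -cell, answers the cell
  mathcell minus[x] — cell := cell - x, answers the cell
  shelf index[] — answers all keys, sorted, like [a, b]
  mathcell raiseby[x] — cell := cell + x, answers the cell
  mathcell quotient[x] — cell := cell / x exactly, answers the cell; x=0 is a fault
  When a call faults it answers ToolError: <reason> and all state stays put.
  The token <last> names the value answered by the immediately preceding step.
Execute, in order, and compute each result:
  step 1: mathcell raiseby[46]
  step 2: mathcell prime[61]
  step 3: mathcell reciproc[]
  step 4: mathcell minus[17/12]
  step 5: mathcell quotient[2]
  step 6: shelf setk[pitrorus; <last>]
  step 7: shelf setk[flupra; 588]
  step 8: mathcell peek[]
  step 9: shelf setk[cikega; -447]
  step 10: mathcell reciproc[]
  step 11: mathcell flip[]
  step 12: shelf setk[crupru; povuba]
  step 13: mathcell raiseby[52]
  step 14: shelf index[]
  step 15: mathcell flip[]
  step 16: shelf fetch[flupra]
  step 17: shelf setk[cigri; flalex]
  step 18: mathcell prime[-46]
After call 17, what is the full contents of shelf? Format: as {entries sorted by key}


Answer: {cigri=flalex, cikega=-447, crupru=povuba, flupra=588, pitrorus=-1025/1464}

Derivation:
Using mathcell raiseby with x→46, giving 46.
Calling mathcell prime with x→61, yielding 61.
I use mathcell reciproc, and observe 1/61.
I try mathcell minus with x→17/12, and observe -1025/732.
Calling mathcell quotient with x→2, and get -1025/1464.
I try shelf setk with k→pitrorus, v→<last>, and get nil.
I run shelf setk with k→flupra, v→588, which returns nil.
Using mathcell peek(), and get -1025/1464.
Calling shelf setk with k→cikega, v→-447, and see -815.
I try mathcell reciproc(), and observe -1464/1025.
Invoking mathcell flip(), giving 1464/1025.
Invoking shelf setk with k→crupru, v→povuba, and see ple.
I invoke mathcell raiseby with x→52, which returns 54764/1025.
Calling shelf index, yielding [cigri, cikega, crupru, flupra, pitrorus].
Now I run mathcell flip(), and get -54764/1025.
I run shelf fetch with k→flupra, yielding 588.
I call shelf setk with k→cigri, v→flalex, and observe plodiz.
I call mathcell prime with x→-46, — result: -46.


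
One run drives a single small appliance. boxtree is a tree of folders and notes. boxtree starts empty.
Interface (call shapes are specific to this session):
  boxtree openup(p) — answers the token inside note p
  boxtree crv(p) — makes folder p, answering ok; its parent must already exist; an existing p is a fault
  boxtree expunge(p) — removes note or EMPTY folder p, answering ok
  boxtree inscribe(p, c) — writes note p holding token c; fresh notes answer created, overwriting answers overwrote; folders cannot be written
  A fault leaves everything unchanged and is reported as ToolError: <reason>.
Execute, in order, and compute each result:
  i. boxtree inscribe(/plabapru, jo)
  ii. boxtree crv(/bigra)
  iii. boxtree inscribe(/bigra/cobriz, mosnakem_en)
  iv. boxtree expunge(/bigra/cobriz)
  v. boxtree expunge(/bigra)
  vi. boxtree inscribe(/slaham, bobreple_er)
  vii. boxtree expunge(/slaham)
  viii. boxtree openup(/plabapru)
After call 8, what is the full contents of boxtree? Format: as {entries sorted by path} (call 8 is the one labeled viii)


Answer: {plabapru=jo}

Derivation:
[in] boxtree inscribe p→/plabapru c→jo
:: created
[in] boxtree crv p→/bigra
:: ok
[in] boxtree inscribe p→/bigra/cobriz c→mosnakem_en
:: created
[in] boxtree expunge p→/bigra/cobriz
:: ok
[in] boxtree expunge p→/bigra
:: ok
[in] boxtree inscribe p→/slaham c→bobreple_er
:: created
[in] boxtree expunge p→/slaham
:: ok
[in] boxtree openup p→/plabapru
:: jo


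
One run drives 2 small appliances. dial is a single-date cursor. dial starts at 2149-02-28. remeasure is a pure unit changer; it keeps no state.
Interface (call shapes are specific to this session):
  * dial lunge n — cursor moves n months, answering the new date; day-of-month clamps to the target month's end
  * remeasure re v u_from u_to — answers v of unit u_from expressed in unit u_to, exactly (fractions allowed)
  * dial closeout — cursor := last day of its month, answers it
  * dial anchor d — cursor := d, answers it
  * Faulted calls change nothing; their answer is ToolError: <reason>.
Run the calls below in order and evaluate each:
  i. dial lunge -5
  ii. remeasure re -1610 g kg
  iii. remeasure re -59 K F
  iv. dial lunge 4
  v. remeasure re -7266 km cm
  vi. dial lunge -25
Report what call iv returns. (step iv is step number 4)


% dial lunge n='-5'
[out] 2148-09-28
% remeasure re v='-1610' u_from='g' u_to='kg'
[out] -161/100
% remeasure re v='-59' u_from='K' u_to='F'
[out] -56587/100
% dial lunge n='4'
[out] 2149-01-28
% remeasure re v='-7266' u_from='km' u_to='cm'
[out] -726600000
% dial lunge n='-25'
[out] 2146-12-28

Answer: 2149-01-28


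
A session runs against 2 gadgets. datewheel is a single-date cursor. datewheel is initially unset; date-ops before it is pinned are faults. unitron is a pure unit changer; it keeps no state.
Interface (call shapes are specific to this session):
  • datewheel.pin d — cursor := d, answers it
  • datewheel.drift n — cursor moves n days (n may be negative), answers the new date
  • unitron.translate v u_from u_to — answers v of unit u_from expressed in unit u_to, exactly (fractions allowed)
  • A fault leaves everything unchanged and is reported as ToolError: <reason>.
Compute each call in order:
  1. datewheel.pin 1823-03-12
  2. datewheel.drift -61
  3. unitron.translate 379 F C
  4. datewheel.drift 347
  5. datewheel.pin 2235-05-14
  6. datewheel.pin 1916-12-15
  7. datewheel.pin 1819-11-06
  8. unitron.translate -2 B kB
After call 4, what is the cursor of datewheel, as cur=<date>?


! 1. datewheel.pin(d: 1823-03-12) == 1823-03-12
! 2. datewheel.drift(n: -61) == 1823-01-10
! 3. unitron.translate(v: 379, u_from: F, u_to: C) == 1735/9
! 4. datewheel.drift(n: 347) == 1823-12-23
! 5. datewheel.pin(d: 2235-05-14) == 2235-05-14
! 6. datewheel.pin(d: 1916-12-15) == 1916-12-15
! 7. datewheel.pin(d: 1819-11-06) == 1819-11-06
! 8. unitron.translate(v: -2, u_from: B, u_to: kB) == -1/500

Answer: cur=1823-12-23


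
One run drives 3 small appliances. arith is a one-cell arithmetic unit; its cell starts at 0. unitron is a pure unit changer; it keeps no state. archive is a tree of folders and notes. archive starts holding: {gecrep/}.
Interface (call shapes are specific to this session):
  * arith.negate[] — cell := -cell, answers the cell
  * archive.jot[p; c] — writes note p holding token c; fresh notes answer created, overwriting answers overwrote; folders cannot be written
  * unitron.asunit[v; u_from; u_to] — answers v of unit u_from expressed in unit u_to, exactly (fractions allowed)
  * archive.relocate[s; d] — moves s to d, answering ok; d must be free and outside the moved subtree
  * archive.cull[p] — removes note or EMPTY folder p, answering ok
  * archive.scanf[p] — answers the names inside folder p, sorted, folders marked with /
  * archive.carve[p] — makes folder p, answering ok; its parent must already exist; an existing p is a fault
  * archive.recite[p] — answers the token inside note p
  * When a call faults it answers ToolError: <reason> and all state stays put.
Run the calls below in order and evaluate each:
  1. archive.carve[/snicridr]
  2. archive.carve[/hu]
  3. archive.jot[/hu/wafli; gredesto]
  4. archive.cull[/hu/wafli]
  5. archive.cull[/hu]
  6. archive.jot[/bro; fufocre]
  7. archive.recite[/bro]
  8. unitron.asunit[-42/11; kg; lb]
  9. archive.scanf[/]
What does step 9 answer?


-- 1. archive.carve(p→/snicridr) ~> ok
-- 2. archive.carve(p→/hu) ~> ok
-- 3. archive.jot(p→/hu/wafli, c→gredesto) ~> created
-- 4. archive.cull(p→/hu/wafli) ~> ok
-- 5. archive.cull(p→/hu) ~> ok
-- 6. archive.jot(p→/bro, c→fufocre) ~> created
-- 7. archive.recite(p→/bro) ~> fufocre
-- 8. unitron.asunit(v→-42/11, u_from→kg, u_to→lb) ~> -600000000/71278801
-- 9. archive.scanf(p→/) ~> [bro, gecrep/, snicridr/]

Answer: [bro, gecrep/, snicridr/]


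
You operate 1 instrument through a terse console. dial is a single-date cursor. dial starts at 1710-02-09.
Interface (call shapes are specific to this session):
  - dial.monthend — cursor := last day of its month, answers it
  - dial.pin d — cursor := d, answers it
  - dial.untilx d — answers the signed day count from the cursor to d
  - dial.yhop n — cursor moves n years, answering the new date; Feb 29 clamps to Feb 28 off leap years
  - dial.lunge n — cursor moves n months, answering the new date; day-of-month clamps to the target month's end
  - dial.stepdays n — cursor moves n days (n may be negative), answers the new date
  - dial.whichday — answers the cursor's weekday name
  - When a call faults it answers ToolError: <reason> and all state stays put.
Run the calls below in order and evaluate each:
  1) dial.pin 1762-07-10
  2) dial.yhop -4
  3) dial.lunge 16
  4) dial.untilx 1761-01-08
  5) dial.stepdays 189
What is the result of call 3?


>> dial.pin(d: 1762-07-10)
<< 1762-07-10
>> dial.yhop(n: -4)
<< 1758-07-10
>> dial.lunge(n: 16)
<< 1759-11-10
>> dial.untilx(d: 1761-01-08)
<< 425
>> dial.stepdays(n: 189)
<< 1760-05-17

Answer: 1759-11-10


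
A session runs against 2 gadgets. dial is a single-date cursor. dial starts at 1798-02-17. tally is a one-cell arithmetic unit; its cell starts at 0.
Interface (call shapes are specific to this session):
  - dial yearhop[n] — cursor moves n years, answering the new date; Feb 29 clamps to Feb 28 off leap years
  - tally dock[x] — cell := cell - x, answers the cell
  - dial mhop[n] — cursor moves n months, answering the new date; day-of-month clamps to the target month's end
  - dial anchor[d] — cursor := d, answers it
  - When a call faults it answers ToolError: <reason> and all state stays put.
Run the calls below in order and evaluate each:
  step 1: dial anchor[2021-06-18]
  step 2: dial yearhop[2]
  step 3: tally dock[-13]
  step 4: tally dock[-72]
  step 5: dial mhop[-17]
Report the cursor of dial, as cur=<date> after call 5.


Answer: cur=2022-01-18

Derivation:
# dial anchor(d→2021-06-18) => 2021-06-18
# dial yearhop(n→2) => 2023-06-18
# tally dock(x→-13) => 13
# tally dock(x→-72) => 85
# dial mhop(n→-17) => 2022-01-18


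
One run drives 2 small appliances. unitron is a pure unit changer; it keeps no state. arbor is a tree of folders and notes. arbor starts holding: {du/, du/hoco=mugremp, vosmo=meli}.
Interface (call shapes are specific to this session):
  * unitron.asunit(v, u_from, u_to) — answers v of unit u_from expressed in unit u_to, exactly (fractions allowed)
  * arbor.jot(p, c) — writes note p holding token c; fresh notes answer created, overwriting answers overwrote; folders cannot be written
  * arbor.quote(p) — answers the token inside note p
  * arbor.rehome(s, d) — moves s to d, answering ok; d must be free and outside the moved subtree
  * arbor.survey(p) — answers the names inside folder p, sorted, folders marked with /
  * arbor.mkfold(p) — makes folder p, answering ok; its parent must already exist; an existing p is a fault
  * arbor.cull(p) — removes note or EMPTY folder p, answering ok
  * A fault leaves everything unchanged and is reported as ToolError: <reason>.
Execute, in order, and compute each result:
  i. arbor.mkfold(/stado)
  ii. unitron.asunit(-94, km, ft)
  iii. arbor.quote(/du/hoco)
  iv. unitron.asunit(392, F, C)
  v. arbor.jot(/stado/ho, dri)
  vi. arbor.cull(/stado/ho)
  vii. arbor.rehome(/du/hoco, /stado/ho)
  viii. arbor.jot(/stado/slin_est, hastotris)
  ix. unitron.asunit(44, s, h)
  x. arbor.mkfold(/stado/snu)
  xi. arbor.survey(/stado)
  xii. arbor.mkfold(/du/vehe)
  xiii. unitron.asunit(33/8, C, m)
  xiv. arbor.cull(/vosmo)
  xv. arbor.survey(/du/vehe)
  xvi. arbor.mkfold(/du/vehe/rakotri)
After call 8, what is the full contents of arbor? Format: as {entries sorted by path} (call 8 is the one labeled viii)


Answer: {du/, stado/, stado/ho=mugremp, stado/slin_est=hastotris, vosmo=meli}

Derivation:
$ arbor.mkfold p: /stado
  ok
$ unitron.asunit v: -94 u_from: km u_to: ft
  -117500000/381
$ arbor.quote p: /du/hoco
  mugremp
$ unitron.asunit v: 392 u_from: F u_to: C
  200
$ arbor.jot p: /stado/ho c: dri
  created
$ arbor.cull p: /stado/ho
  ok
$ arbor.rehome s: /du/hoco d: /stado/ho
  ok
$ arbor.jot p: /stado/slin_est c: hastotris
  created
$ unitron.asunit v: 44 u_from: s u_to: h
  11/900
$ arbor.mkfold p: /stado/snu
  ok
$ arbor.survey p: /stado
  [ho, slin_est, snu/]
$ arbor.mkfold p: /du/vehe
  ok
$ unitron.asunit v: 33/8 u_from: C u_to: m
  ToolError: incompatible units
$ arbor.cull p: /vosmo
  ok
$ arbor.survey p: /du/vehe
  []
$ arbor.mkfold p: /du/vehe/rakotri
  ok


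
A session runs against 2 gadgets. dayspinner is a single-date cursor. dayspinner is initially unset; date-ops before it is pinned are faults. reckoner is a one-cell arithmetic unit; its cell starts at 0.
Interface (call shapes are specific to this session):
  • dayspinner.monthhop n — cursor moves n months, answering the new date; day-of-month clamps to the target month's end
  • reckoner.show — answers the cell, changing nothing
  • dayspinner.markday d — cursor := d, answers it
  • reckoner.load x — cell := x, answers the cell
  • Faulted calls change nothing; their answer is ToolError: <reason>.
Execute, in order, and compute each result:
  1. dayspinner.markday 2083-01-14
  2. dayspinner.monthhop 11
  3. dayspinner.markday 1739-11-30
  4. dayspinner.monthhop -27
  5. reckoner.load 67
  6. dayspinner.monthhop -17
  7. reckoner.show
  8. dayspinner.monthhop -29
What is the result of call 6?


→ dayspinner.markday(d: 2083-01-14)
← 2083-01-14
→ dayspinner.monthhop(n: 11)
← 2083-12-14
→ dayspinner.markday(d: 1739-11-30)
← 1739-11-30
→ dayspinner.monthhop(n: -27)
← 1737-08-30
→ reckoner.load(x: 67)
← 67
→ dayspinner.monthhop(n: -17)
← 1736-03-30
→ reckoner.show()
← 67
→ dayspinner.monthhop(n: -29)
← 1733-10-30

Answer: 1736-03-30


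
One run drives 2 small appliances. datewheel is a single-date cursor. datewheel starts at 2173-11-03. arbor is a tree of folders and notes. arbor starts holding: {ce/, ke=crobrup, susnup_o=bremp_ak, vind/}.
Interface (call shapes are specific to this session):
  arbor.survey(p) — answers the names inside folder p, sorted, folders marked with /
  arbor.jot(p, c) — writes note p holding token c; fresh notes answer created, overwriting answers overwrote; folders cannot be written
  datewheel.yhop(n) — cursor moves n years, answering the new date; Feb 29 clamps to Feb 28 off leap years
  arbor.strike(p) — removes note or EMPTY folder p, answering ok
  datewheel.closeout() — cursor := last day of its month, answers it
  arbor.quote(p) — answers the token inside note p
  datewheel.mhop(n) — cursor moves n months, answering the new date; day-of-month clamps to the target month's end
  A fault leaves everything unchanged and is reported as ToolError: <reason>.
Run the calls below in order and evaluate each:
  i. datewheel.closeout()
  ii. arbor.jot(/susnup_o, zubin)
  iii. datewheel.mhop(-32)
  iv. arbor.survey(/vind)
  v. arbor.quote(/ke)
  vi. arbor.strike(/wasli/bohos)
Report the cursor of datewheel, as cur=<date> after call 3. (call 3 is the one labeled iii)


I use datewheel.closeout, and get 2173-11-30.
Now I run arbor.jot on p: /susnup_o, c: zubin, which returns overwrote.
I try datewheel.mhop on n: -32, yielding 2171-03-30.
I use arbor.survey on p: /vind, and get [].
I call arbor.quote on p: /ke, and get crobrup.
I run arbor.strike on p: /wasli/bohos, and get ToolError: not found.

Answer: cur=2171-03-30


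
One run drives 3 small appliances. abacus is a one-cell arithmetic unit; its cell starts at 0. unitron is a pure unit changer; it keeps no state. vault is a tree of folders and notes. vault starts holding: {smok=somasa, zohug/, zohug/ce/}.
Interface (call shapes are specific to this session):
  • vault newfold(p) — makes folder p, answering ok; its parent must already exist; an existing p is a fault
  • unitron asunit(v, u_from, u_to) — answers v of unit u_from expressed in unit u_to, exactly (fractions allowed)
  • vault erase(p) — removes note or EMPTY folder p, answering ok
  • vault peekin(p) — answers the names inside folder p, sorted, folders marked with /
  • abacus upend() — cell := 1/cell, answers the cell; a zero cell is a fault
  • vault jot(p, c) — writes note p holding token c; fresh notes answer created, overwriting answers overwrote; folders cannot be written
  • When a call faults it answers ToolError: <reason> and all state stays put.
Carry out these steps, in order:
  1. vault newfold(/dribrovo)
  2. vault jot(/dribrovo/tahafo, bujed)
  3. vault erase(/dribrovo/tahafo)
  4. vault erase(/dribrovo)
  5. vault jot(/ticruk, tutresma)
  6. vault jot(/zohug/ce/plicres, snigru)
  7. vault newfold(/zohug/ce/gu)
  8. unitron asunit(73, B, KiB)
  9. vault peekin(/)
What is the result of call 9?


Answer: [smok, ticruk, zohug/]

Derivation:
! vault newfold(p=/dribrovo) : ok
! vault jot(p=/dribrovo/tahafo, c=bujed) : created
! vault erase(p=/dribrovo/tahafo) : ok
! vault erase(p=/dribrovo) : ok
! vault jot(p=/ticruk, c=tutresma) : created
! vault jot(p=/zohug/ce/plicres, c=snigru) : created
! vault newfold(p=/zohug/ce/gu) : ok
! unitron asunit(v=73, u_from=B, u_to=KiB) : 73/1024
! vault peekin(p=/) : [smok, ticruk, zohug/]


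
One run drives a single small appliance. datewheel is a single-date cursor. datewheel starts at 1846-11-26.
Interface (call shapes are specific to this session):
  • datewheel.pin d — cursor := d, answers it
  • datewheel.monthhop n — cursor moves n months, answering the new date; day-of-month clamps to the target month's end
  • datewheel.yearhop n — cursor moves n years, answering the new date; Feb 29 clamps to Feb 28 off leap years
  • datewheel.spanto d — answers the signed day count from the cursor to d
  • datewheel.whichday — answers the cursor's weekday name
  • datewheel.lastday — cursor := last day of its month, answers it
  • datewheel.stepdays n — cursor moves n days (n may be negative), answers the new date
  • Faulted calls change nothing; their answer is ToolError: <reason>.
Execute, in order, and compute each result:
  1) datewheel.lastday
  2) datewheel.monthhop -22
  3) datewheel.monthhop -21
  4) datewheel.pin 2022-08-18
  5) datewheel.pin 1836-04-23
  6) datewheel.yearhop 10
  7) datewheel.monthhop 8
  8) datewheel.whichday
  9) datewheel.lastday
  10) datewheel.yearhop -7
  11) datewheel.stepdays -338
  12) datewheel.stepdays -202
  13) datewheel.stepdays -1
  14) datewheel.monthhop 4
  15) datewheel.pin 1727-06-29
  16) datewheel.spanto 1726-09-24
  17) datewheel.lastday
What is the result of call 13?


Answer: 1838-07-08

Derivation:
# 1. datewheel.lastday() => 1846-11-30
# 2. datewheel.monthhop(-22) => 1845-01-30
# 3. datewheel.monthhop(-21) => 1843-04-30
# 4. datewheel.pin(2022-08-18) => 2022-08-18
# 5. datewheel.pin(1836-04-23) => 1836-04-23
# 6. datewheel.yearhop(10) => 1846-04-23
# 7. datewheel.monthhop(8) => 1846-12-23
# 8. datewheel.whichday() => Wednesday
# 9. datewheel.lastday() => 1846-12-31
# 10. datewheel.yearhop(-7) => 1839-12-31
# 11. datewheel.stepdays(-338) => 1839-01-27
# 12. datewheel.stepdays(-202) => 1838-07-09
# 13. datewheel.stepdays(-1) => 1838-07-08
# 14. datewheel.monthhop(4) => 1838-11-08
# 15. datewheel.pin(1727-06-29) => 1727-06-29
# 16. datewheel.spanto(1726-09-24) => -278
# 17. datewheel.lastday() => 1727-06-30


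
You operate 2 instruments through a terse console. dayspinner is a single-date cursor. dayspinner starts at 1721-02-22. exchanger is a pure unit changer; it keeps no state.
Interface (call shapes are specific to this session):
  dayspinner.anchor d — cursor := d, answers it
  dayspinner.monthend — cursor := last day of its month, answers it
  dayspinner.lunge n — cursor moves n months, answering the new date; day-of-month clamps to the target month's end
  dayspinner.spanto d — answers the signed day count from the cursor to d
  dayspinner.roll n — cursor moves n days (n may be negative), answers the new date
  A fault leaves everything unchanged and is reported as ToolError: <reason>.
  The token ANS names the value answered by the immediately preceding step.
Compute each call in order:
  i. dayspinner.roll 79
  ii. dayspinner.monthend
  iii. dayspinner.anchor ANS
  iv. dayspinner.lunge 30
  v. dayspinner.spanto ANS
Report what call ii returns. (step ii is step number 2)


Answer: 1721-05-31

Derivation:
-- dayspinner.roll(n='79') : 1721-05-12
-- dayspinner.monthend() : 1721-05-31
-- dayspinner.anchor(d='ANS') : 1721-05-31
-- dayspinner.lunge(n='30') : 1723-11-30
-- dayspinner.spanto(d='ANS') : 0


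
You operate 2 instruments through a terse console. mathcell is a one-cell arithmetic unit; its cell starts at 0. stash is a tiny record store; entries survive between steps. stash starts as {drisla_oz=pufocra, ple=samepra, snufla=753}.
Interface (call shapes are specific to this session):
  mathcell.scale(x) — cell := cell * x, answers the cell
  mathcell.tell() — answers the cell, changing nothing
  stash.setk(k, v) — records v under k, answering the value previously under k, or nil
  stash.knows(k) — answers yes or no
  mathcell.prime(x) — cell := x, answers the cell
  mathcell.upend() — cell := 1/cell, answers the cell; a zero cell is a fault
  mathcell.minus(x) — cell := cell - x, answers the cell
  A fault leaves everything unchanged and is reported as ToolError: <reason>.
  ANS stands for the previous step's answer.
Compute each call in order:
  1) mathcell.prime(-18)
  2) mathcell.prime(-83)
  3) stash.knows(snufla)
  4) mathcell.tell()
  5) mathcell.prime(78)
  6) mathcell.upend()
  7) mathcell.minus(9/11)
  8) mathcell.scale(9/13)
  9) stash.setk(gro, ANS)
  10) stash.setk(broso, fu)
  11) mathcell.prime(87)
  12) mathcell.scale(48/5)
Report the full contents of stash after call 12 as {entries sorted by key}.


Answer: {broso=fu, drisla_oz=pufocra, gro=-2073/3718, ple=samepra, snufla=753}

Derivation:
! mathcell.prime(x→-18) => -18
! mathcell.prime(x→-83) => -83
! stash.knows(k→snufla) => yes
! mathcell.tell() => -83
! mathcell.prime(x→78) => 78
! mathcell.upend() => 1/78
! mathcell.minus(x→9/11) => -691/858
! mathcell.scale(x→9/13) => -2073/3718
! stash.setk(k→gro, v→ANS) => nil
! stash.setk(k→broso, v→fu) => nil
! mathcell.prime(x→87) => 87
! mathcell.scale(x→48/5) => 4176/5
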